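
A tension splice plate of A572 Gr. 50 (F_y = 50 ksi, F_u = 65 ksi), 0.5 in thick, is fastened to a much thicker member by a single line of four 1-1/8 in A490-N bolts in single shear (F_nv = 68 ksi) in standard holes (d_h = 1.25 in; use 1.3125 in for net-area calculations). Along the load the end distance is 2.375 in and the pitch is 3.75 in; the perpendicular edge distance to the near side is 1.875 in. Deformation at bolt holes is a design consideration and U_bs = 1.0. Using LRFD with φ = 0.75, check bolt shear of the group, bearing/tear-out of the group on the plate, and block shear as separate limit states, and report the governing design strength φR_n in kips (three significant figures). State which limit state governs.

162 kips (block shear governs)

Bolt shear: A_b = π·1.125²/4 = 0.994 in²; R_n = 68 × 0.994 × 4 × 1 = 270.4 kips → 0.75 × 270.4 = 203 kips.
Bearing: edge l_c = 1.75, r_n = 68.25 kips; interior l_c = 2.5, r_n = 87.75 kips; R_n = 68.25 + 3·87.75 = 331.5 kips → 249 kips.
Block shear: A_gv = 6.812, A_nv = 4.516, A_nt = 0.6094 in²; R_n = min(0.6F_uA_nv, 0.6F_yA_gv) + U_bs·F_u·A_nt = 215.7 kips → 162 kips.
Block shear governs: 162 kips.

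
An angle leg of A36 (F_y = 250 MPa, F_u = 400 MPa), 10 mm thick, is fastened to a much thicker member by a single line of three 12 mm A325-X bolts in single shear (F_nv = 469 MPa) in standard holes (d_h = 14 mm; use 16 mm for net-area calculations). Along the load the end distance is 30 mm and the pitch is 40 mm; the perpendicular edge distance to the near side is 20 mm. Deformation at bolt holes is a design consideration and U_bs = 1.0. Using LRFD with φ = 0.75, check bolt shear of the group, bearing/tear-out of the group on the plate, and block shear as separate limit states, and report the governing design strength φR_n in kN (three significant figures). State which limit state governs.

119 kN (bolt shear governs)

Bolt shear: A_b = π·12²/4 = 113.1 mm²; R_n = 469 × 113.1 × 3 × 1 / 1000 = 159.1 kN → 0.75 × 159.1 = 119 kN.
Bearing: edge l_c = 23, r_n = 110.4 kN; interior l_c = 26, r_n = 115.2 kN; R_n = 110.4 + 2·115.2 = 340.8 kN → 256 kN.
Block shear: A_gv = 1100, A_nv = 700, A_nt = 120 mm²; R_n = min(0.6F_uA_nv, 0.6F_yA_gv) + U_bs·F_u·A_nt = 213 kN → 160 kN.
Bolt shear governs: 119 kN.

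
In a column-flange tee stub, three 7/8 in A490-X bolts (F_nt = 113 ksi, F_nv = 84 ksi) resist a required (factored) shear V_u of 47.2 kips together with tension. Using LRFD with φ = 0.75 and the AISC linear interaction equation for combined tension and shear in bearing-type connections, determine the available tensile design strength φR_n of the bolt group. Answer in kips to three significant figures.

A_b = π·0.875²/4 = 0.6013 in²; f_rv = 47.2 / (3 × 0.6013) = 26.16 ksi.
F'_nt = 1.3 F_nt − (F_nt / φF_nv) f_rv = 1.3·113 − (113/(0.75·84))·26.16 = 99.97 ksi, capped at F_nt → F'_nt = 99.97 ksi.
R_n = F'_nt · A_b · n = 99.97 × 0.6013 × 3 = 180.3 kips.
Design strength φR_n = 0.75 × 180.3 = 135 kips.

135 kips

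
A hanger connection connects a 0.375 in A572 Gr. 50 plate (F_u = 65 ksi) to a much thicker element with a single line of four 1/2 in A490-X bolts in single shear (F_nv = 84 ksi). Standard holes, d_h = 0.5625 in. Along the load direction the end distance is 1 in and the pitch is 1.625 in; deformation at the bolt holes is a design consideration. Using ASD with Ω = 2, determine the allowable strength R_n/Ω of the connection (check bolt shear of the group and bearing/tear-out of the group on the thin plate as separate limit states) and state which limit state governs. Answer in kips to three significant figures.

33 kips (bolt shear governs)

Bolt shear: A_b = π·0.5²/4 = 0.1963 in²; R_n = 84 × 0.1963 × 4 × 1 = 65.97 kips → 65.97 / 2 = 33 kips.
Bearing (1.2 l_c t F_u ≤ 2.4 d t F_u): upper limit = 2.4·0.5·0.375·65 = 29.25 kips.
  Edge l_c = 1 − 0.5625/2 = 0.7188 → r_n = 21.02 kips; interior l_c = 1.625 − 0.5625 = 1.062 → r_n = 29.25 kips.
  R_n,bearing = 1·21.02 + 3·29.25 = 108.8 kips → 108.8 / 2 = 54.4 kips.
Bolt shear governs: 33 kips.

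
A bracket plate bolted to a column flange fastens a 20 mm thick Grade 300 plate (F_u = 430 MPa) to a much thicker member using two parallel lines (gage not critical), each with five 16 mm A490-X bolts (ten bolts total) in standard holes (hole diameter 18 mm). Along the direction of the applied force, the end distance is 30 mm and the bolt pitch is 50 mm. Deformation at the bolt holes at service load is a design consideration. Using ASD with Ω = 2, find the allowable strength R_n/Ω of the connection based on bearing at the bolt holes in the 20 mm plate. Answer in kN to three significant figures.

Per bolt r_n = 1.2 l_c t F_u ≤ 2.4 d t F_u; upper limit = 2.4 × 16 × 20 × 430 / 1000 = 330.2 kN.
Edge bolt: l_c = 30 − 18/2 = 21 mm → 1.2 × 21 × 20 × 430 / 1000 = 216.7 → r_n = 216.7 kN.
Interior bolts: l_c = 50 − 18 = 32 mm → 1.2 × 32 × 20 × 430 / 1000 = 330.2 → r_n = 330.2 kN.
R_n = 2 × 216.7 + 8 × 330.2 = 3075 kN.
Allowable strength R_n/Ω = 3075 / 2 = 1540 kN.

1540 kN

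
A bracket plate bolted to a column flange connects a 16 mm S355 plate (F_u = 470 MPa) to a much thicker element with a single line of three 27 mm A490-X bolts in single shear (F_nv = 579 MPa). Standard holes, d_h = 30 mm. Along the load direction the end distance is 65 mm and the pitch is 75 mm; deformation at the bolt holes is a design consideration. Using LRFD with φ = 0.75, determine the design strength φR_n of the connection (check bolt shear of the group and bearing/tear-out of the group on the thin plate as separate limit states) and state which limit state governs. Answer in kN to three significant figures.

Bolt shear: A_b = π·27²/4 = 572.6 mm²; R_n = 579 × 572.6 × 3 × 1 / 1000 = 994.5 kN → 0.75 × 994.5 = 746 kN.
Bearing (1.2 l_c t F_u ≤ 2.4 d t F_u): upper limit = 2.4·27·16·470 / 1000 = 487.3 kN.
  Edge l_c = 65 − 30/2 = 50 → r_n = 451.2 kN; interior l_c = 75 − 30 = 45 → r_n = 406.1 kN.
  R_n,bearing = 1·451.2 + 2·406.1 = 1263 kN → 0.75 × 1263 = 948 kN.
Bolt shear governs: 746 kN.

746 kN (bolt shear governs)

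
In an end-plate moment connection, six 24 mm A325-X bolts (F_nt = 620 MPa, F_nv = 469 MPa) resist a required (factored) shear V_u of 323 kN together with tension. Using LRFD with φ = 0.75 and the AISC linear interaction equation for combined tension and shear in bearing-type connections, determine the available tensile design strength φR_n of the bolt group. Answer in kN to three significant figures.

A_b = π·24²/4 = 452.4 mm²; f_rv = 323 × 1000 / (6 × 452.4) = 119 MPa.
F'_nt = 1.3 F_nt − (F_nt / φF_nv) f_rv = 1.3·620 − (620/(0.75·469))·119 = 596.3 MPa, capped at F_nt → F'_nt = 596.3 MPa.
R_n = F'_nt · A_b · n = 596.3 × 452.4 × 6 / 1000 = 1618 kN.
Design strength φR_n = 0.75 × 1618 = 1210 kN.

1210 kN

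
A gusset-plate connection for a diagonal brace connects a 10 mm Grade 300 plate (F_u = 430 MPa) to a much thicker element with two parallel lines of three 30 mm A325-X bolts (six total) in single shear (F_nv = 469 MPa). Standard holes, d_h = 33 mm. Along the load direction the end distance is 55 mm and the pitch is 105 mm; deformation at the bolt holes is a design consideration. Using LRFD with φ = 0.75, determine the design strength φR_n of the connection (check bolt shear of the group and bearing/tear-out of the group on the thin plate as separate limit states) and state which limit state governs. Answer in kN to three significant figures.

1230 kN (bearing governs)

Bolt shear: A_b = π·30²/4 = 706.9 mm²; R_n = 469 × 706.9 × 6 × 1 / 1000 = 1989 kN → 0.75 × 1989 = 1490 kN.
Bearing (1.2 l_c t F_u ≤ 2.4 d t F_u): upper limit = 2.4·30·10·430 / 1000 = 309.6 kN.
  Edge l_c = 55 − 33/2 = 38.5 → r_n = 198.7 kN; interior l_c = 105 − 33 = 72 → r_n = 309.6 kN.
  R_n,bearing = 2·198.7 + 4·309.6 = 1636 kN → 0.75 × 1636 = 1230 kN.
Bearing governs: 1230 kN.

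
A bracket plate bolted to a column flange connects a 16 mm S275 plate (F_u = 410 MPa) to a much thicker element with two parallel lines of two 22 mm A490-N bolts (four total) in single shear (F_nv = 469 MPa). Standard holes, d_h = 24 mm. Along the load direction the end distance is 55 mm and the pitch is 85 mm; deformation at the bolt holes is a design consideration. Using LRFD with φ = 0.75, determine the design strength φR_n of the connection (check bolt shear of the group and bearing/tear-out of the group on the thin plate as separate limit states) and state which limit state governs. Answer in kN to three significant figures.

535 kN (bolt shear governs)

Bolt shear: A_b = π·22²/4 = 380.1 mm²; R_n = 469 × 380.1 × 4 × 1 / 1000 = 713.1 kN → 0.75 × 713.1 = 535 kN.
Bearing (1.2 l_c t F_u ≤ 2.4 d t F_u): upper limit = 2.4·22·16·410 / 1000 = 346.4 kN.
  Edge l_c = 55 − 24/2 = 43 → r_n = 338.5 kN; interior l_c = 85 − 24 = 61 → r_n = 346.4 kN.
  R_n,bearing = 2·338.5 + 2·346.4 = 1370 kN → 0.75 × 1370 = 1030 kN.
Bolt shear governs: 535 kN.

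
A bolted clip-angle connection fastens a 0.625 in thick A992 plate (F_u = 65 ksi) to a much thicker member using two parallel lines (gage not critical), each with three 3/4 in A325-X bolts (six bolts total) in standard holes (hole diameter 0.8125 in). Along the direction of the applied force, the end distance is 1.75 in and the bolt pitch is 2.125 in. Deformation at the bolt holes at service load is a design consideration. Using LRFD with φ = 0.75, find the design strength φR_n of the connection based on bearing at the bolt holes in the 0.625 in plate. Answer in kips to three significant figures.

290 kips

Per bolt r_n = 1.2 l_c t F_u ≤ 2.4 d t F_u; upper limit = 2.4 × 0.75 × 0.625 × 65 = 73.12 kips.
Edge bolt: l_c = 1.75 − 0.8125/2 = 1.344 in → 1.2 × 1.344 × 0.625 × 65 = 65.51 → r_n = 65.51 kips.
Interior bolts: l_c = 2.125 − 0.8125 = 1.312 in → 1.2 × 1.312 × 0.625 × 65 = 63.98 → r_n = 63.98 kips.
R_n = 2 × 65.51 + 4 × 63.98 = 387 kips.
Design strength φR_n = 0.75 × 387 = 290 kips.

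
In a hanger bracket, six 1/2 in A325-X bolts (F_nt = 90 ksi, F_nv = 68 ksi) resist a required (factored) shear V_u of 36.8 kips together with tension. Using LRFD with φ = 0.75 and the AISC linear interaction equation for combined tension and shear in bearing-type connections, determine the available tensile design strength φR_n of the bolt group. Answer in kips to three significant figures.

54.7 kips

A_b = π·0.5²/4 = 0.1963 in²; f_rv = 36.8 / (6 × 0.1963) = 31.24 ksi.
F'_nt = 1.3 F_nt − (F_nt / φF_nv) f_rv = 1.3·90 − (90/(0.75·68))·31.24 = 61.88 ksi, capped at F_nt → F'_nt = 61.88 ksi.
R_n = F'_nt · A_b · n = 61.88 × 0.1963 × 6 = 72.9 kips.
Design strength φR_n = 0.75 × 72.9 = 54.7 kips.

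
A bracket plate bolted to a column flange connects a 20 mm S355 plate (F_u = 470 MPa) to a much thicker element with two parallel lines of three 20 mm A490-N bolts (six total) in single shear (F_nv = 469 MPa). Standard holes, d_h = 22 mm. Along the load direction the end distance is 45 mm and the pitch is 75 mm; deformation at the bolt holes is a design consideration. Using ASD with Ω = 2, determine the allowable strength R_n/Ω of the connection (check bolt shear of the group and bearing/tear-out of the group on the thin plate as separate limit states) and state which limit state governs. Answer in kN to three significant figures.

Bolt shear: A_b = π·20²/4 = 314.2 mm²; R_n = 469 × 314.2 × 6 × 1 / 1000 = 884 kN → 884 / 2 = 442 kN.
Bearing (1.2 l_c t F_u ≤ 2.4 d t F_u): upper limit = 2.4·20·20·470 / 1000 = 451.2 kN.
  Edge l_c = 45 − 22/2 = 34 → r_n = 383.5 kN; interior l_c = 75 − 22 = 53 → r_n = 451.2 kN.
  R_n,bearing = 2·383.5 + 4·451.2 = 2572 kN → 2572 / 2 = 1290 kN.
Bolt shear governs: 442 kN.

442 kN (bolt shear governs)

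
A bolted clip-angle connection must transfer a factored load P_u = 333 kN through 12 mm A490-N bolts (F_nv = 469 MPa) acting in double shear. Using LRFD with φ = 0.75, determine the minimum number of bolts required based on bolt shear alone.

A_b = π·12²/4 = 113.1 mm².
Per-bolt design strength φR_n = 0.75 × 469 × 113.1 × 2 / 1000 = 79.56 kN.
n ≥ 333 / 79.56 = 4.185 → use 5 bolts.

5 bolts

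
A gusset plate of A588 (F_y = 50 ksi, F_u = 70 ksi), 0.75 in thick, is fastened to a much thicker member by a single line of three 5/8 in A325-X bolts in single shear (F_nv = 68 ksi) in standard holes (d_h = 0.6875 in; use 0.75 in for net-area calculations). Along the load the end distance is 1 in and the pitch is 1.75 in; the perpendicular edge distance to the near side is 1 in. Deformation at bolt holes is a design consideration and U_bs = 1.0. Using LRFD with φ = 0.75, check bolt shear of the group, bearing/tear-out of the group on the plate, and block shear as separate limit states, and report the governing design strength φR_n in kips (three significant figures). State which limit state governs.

46.9 kips (bolt shear governs)

Bolt shear: A_b = π·0.625²/4 = 0.3068 in²; R_n = 68 × 0.3068 × 3 × 1 = 62.59 kips → 0.75 × 62.59 = 46.9 kips.
Bearing: edge l_c = 0.6562, r_n = 41.34 kips; interior l_c = 1.062, r_n = 66.94 kips; R_n = 41.34 + 2·66.94 = 175.2 kips → 131 kips.
Block shear: A_gv = 3.375, A_nv = 1.969, A_nt = 0.4688 in²; R_n = min(0.6F_uA_nv, 0.6F_yA_gv) + U_bs·F_u·A_nt = 115.5 kips → 86.6 kips.
Bolt shear governs: 46.9 kips.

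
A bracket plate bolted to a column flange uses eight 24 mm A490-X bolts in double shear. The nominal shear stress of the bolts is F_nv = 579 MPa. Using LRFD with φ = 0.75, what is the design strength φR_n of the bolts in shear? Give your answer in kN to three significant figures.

A_b = π × 24² / 4 = 452.4 mm².
R_n = F_nv · A_b · n · n_s = 579 × 452.4 × 8 × 2 / 1000 = 4191 kN.
Design strength φR_n = 0.75 × 4191 = 3140 kN.

3140 kN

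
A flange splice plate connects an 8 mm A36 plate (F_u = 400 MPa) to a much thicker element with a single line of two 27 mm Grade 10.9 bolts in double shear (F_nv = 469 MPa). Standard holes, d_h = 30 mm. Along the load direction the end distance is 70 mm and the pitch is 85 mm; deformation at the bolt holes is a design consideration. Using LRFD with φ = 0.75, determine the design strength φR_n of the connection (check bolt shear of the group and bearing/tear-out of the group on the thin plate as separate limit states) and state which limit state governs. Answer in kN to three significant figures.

Bolt shear: A_b = π·27²/4 = 572.6 mm²; R_n = 469 × 572.6 × 2 × 2 / 1000 = 1074 kN → 0.75 × 1074 = 806 kN.
Bearing (1.2 l_c t F_u ≤ 2.4 d t F_u): upper limit = 2.4·27·8·400 / 1000 = 207.4 kN.
  Edge l_c = 70 − 30/2 = 55 → r_n = 207.4 kN; interior l_c = 85 − 30 = 55 → r_n = 207.4 kN.
  R_n,bearing = 1·207.4 + 1·207.4 = 414.7 kN → 0.75 × 414.7 = 311 kN.
Bearing governs: 311 kN.

311 kN (bearing governs)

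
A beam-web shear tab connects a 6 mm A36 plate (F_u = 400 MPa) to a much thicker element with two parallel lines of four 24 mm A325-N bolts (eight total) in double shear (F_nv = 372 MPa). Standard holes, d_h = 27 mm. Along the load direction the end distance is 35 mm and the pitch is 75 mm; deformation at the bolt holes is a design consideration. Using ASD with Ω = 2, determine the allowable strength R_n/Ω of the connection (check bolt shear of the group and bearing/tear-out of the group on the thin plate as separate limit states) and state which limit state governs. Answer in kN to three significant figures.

477 kN (bearing governs)

Bolt shear: A_b = π·24²/4 = 452.4 mm²; R_n = 372 × 452.4 × 8 × 2 / 1000 = 2693 kN → 2693 / 2 = 1350 kN.
Bearing (1.2 l_c t F_u ≤ 2.4 d t F_u): upper limit = 2.4·24·6·400 / 1000 = 138.2 kN.
  Edge l_c = 35 − 27/2 = 21.5 → r_n = 61.92 kN; interior l_c = 75 − 27 = 48 → r_n = 138.2 kN.
  R_n,bearing = 2·61.92 + 6·138.2 = 953.3 kN → 953.3 / 2 = 477 kN.
Bearing governs: 477 kN.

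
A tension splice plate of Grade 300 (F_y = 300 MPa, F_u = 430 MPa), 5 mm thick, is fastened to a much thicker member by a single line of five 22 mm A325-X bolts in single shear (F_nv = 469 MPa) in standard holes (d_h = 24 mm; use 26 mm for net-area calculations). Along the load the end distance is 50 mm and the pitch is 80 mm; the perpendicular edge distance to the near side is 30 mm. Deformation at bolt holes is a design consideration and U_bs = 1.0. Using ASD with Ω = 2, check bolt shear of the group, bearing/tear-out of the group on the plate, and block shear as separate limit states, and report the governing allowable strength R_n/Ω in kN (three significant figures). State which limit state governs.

Bolt shear: A_b = π·22²/4 = 380.1 mm²; R_n = 469 × 380.1 × 5 × 1 / 1000 = 891.4 kN → 891.4 / 2 = 446 kN.
Bearing: edge l_c = 38, r_n = 98.04 kN; interior l_c = 56, r_n = 113.5 kN; R_n = 98.04 + 4·113.5 = 552.1 kN → 276 kN.
Block shear: A_gv = 1850, A_nv = 1265, A_nt = 85 mm²; R_n = min(0.6F_uA_nv, 0.6F_yA_gv) + U_bs·F_u·A_nt = 362.9 kN → 181 kN.
Block shear governs: 181 kN.

181 kN (block shear governs)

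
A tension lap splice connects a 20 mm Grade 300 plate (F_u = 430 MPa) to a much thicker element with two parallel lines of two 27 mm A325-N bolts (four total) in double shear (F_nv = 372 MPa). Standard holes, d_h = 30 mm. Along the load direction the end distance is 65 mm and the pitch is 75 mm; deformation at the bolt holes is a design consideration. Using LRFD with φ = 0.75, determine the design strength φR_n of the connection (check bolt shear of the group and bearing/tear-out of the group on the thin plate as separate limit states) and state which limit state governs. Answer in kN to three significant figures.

Bolt shear: A_b = π·27²/4 = 572.6 mm²; R_n = 372 × 572.6 × 4 × 2 / 1000 = 1704 kN → 0.75 × 1704 = 1280 kN.
Bearing (1.2 l_c t F_u ≤ 2.4 d t F_u): upper limit = 2.4·27·20·430 / 1000 = 557.3 kN.
  Edge l_c = 65 − 30/2 = 50 → r_n = 516 kN; interior l_c = 75 − 30 = 45 → r_n = 464.4 kN.
  R_n,bearing = 2·516 + 2·464.4 = 1961 kN → 0.75 × 1961 = 1470 kN.
Bolt shear governs: 1280 kN.

1280 kN (bolt shear governs)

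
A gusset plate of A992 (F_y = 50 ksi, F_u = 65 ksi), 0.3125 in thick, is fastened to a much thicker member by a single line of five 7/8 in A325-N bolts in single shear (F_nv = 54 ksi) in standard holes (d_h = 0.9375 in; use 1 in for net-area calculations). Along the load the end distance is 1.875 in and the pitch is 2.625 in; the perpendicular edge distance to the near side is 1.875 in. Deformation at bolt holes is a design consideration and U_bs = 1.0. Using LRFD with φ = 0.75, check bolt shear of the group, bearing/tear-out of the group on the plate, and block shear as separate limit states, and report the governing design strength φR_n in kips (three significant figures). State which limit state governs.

Bolt shear: A_b = π·0.875²/4 = 0.6013 in²; R_n = 54 × 0.6013 × 5 × 1 = 162.4 kips → 0.75 × 162.4 = 122 kips.
Bearing: edge l_c = 1.406, r_n = 34.28 kips; interior l_c = 1.688, r_n = 41.13 kips; R_n = 34.28 + 4·41.13 = 198.8 kips → 149 kips.
Block shear: A_gv = 3.867, A_nv = 2.461, A_nt = 0.4297 in²; R_n = min(0.6F_uA_nv, 0.6F_yA_gv) + U_bs·F_u·A_nt = 123.9 kips → 92.9 kips.
Block shear governs: 92.9 kips.

92.9 kips (block shear governs)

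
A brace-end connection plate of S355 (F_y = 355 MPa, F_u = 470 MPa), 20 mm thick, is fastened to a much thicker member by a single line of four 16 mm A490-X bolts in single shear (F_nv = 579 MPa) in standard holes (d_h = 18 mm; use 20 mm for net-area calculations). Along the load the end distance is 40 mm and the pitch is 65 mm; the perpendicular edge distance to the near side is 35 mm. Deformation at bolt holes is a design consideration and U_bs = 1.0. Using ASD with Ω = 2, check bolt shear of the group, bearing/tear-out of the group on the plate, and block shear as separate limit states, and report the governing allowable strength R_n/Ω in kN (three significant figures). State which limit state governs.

233 kN (bolt shear governs)

Bolt shear: A_b = π·16²/4 = 201.1 mm²; R_n = 579 × 201.1 × 4 × 1 / 1000 = 465.7 kN → 465.7 / 2 = 233 kN.
Bearing: edge l_c = 31, r_n = 349.7 kN; interior l_c = 47, r_n = 361 kN; R_n = 349.7 + 3·361 = 1433 kN → 716 kN.
Block shear: A_gv = 4700, A_nv = 3300, A_nt = 500 mm²; R_n = min(0.6F_uA_nv, 0.6F_yA_gv) + U_bs·F_u·A_nt = 1166 kN → 583 kN.
Bolt shear governs: 233 kN.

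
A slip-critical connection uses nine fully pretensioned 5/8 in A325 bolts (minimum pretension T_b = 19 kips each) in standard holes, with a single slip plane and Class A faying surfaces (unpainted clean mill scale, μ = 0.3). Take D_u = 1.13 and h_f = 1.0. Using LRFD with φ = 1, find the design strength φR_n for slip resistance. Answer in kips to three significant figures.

R_n = μ · D_u · h_f · T_b · n_s · n_b = 0.3 × 1.13 × 1.0 × 19 × 1 × 9 = 57.97 kips.
Design strength φR_n = 1 × 57.97 = 58 kips.

58 kips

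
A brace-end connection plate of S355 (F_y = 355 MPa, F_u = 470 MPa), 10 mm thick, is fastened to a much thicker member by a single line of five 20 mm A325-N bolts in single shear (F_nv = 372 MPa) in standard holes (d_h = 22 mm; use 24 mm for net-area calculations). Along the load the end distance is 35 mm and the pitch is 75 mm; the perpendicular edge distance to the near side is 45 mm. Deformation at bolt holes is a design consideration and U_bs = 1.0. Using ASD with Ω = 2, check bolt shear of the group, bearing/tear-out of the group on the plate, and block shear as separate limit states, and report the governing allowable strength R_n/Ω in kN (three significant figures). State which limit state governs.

292 kN (bolt shear governs)

Bolt shear: A_b = π·20²/4 = 314.2 mm²; R_n = 372 × 314.2 × 5 × 1 / 1000 = 584.3 kN → 584.3 / 2 = 292 kN.
Bearing: edge l_c = 24, r_n = 135.4 kN; interior l_c = 53, r_n = 225.6 kN; R_n = 135.4 + 4·225.6 = 1038 kN → 519 kN.
Block shear: A_gv = 3350, A_nv = 2270, A_nt = 330 mm²; R_n = min(0.6F_uA_nv, 0.6F_yA_gv) + U_bs·F_u·A_nt = 795.2 kN → 398 kN.
Bolt shear governs: 292 kN.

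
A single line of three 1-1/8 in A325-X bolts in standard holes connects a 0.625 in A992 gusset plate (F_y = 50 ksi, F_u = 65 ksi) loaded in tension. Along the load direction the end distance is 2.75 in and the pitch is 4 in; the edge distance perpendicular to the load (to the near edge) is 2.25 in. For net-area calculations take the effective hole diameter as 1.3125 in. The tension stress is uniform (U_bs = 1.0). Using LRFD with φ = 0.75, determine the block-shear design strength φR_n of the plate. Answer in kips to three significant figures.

185 kips

Shear plane L_v = 2.75 + 2·4 = 10.75 in; A_gv = 10.75 × 0.625 = 6.719 in².
A_nv = (10.75 − 2.5·1.3125) × 0.625 = 4.668 in².
A_nt = (2.25 − 0.5·1.3125) × 0.625 = 0.9961 in².
0.6 F_u A_nv = 182.1 kips; 0.6 F_y A_gv = 201.6 kips → shear rupture governs the shear term.
R_n = 182.1 + 1.0 × 65 × 0.9961 = 246.8 kips.
Design strength φR_n = 0.75 × 246.8 = 185 kips.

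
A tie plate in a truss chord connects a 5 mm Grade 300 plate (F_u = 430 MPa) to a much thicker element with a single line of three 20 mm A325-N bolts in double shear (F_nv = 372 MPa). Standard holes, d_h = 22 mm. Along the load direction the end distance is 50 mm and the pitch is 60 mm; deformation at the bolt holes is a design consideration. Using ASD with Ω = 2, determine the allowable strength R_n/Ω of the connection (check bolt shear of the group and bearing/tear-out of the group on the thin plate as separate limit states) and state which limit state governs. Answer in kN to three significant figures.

Bolt shear: A_b = π·20²/4 = 314.2 mm²; R_n = 372 × 314.2 × 3 × 2 / 1000 = 701.2 kN → 701.2 / 2 = 351 kN.
Bearing (1.2 l_c t F_u ≤ 2.4 d t F_u): upper limit = 2.4·20·5·430 / 1000 = 103.2 kN.
  Edge l_c = 50 − 22/2 = 39 → r_n = 100.6 kN; interior l_c = 60 − 22 = 38 → r_n = 98.04 kN.
  R_n,bearing = 1·100.6 + 2·98.04 = 296.7 kN → 296.7 / 2 = 148 kN.
Bearing governs: 148 kN.

148 kN (bearing governs)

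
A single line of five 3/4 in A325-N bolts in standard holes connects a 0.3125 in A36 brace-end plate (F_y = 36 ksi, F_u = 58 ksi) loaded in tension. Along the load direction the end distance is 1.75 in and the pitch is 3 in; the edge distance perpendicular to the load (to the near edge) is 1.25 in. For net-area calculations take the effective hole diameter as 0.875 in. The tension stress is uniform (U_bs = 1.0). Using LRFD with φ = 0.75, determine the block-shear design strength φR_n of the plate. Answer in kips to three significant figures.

80.7 kips

Shear plane L_v = 1.75 + 4·3 = 13.75 in; A_gv = 13.75 × 0.3125 = 4.297 in².
A_nv = (13.75 − 4.5·0.875) × 0.3125 = 3.066 in².
A_nt = (1.25 − 0.5·0.875) × 0.3125 = 0.2539 in².
0.6 F_u A_nv = 106.7 kips; 0.6 F_y A_gv = 92.81 kips → shear yielding governs the shear term.
R_n = 92.81 + 1.0 × 58 × 0.2539 = 107.5 kips.
Design strength φR_n = 0.75 × 107.5 = 80.7 kips.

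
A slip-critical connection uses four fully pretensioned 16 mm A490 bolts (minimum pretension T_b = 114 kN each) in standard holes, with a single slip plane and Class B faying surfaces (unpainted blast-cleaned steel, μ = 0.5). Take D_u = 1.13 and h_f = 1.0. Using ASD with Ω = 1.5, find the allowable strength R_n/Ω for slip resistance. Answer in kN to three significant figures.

R_n = μ · D_u · h_f · T_b · n_s · n_b = 0.5 × 1.13 × 1.0 × 114 × 1 × 4 = 257.6 kN.
Allowable strength R_n/Ω = 257.6 / 1.5 = 172 kN.

172 kN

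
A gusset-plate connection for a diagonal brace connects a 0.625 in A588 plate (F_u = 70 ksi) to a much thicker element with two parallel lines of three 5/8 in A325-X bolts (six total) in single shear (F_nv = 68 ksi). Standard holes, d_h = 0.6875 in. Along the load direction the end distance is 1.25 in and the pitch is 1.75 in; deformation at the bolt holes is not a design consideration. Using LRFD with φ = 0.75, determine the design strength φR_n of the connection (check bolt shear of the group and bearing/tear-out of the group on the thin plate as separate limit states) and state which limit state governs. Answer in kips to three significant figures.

93.9 kips (bolt shear governs)

Bolt shear: A_b = π·0.625²/4 = 0.3068 in²; R_n = 68 × 0.3068 × 6 × 1 = 125.2 kips → 0.75 × 125.2 = 93.9 kips.
Bearing (1.5 l_c t F_u ≤ 3.0 d t F_u): upper limit = 3.0·0.625·0.625·70 = 82.03 kips.
  Edge l_c = 1.25 − 0.6875/2 = 0.9062 → r_n = 59.47 kips; interior l_c = 1.75 − 0.6875 = 1.062 → r_n = 69.73 kips.
  R_n,bearing = 2·59.47 + 4·69.73 = 397.9 kips → 0.75 × 397.9 = 298 kips.
Bolt shear governs: 93.9 kips.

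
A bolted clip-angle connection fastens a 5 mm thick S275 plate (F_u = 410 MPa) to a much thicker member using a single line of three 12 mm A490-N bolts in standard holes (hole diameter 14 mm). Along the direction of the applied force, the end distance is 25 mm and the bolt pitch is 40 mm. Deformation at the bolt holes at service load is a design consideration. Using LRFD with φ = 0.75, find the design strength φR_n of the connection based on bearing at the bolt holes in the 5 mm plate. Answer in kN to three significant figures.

Per bolt r_n = 1.2 l_c t F_u ≤ 2.4 d t F_u; upper limit = 2.4 × 12 × 5 × 410 / 1000 = 59.04 kN.
Edge bolt: l_c = 25 − 14/2 = 18 mm → 1.2 × 18 × 5 × 410 / 1000 = 44.28 → r_n = 44.28 kN.
Interior bolts: l_c = 40 − 14 = 26 mm → 1.2 × 26 × 5 × 410 / 1000 = 63.96 → r_n = 59.04 kN.
R_n = 1 × 44.28 + 2 × 59.04 = 162.4 kN.
Design strength φR_n = 0.75 × 162.4 = 122 kN.

122 kN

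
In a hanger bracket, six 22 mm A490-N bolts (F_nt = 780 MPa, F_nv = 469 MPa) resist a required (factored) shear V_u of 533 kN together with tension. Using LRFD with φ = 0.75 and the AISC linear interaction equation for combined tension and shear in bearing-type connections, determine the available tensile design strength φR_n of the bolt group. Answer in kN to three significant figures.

A_b = π·22²/4 = 380.1 mm²; f_rv = 533 × 1000 / (6 × 380.1) = 233.7 MPa.
F'_nt = 1.3 F_nt − (F_nt / φF_nv) f_rv = 1.3·780 − (780/(0.75·469))·233.7 = 495.8 MPa, capped at F_nt → F'_nt = 495.8 MPa.
R_n = F'_nt · A_b · n = 495.8 × 380.1 × 6 / 1000 = 1131 kN.
Design strength φR_n = 0.75 × 1131 = 848 kN.

848 kN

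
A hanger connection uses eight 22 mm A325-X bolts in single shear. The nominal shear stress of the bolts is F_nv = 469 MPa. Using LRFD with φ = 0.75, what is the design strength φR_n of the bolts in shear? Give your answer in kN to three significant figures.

A_b = π × 22² / 4 = 380.1 mm².
R_n = F_nv · A_b · n · n_s = 469 × 380.1 × 8 × 1 / 1000 = 1426 kN.
Design strength φR_n = 0.75 × 1426 = 1070 kN.

1070 kN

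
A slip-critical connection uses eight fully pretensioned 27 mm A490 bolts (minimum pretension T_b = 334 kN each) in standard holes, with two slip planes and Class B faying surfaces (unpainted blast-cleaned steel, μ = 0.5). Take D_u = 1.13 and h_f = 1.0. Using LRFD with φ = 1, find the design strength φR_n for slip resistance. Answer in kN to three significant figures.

R_n = μ · D_u · h_f · T_b · n_s · n_b = 0.5 × 1.13 × 1.0 × 334 × 2 × 8 = 3019 kN.
Design strength φR_n = 1 × 3019 = 3020 kN.

3020 kN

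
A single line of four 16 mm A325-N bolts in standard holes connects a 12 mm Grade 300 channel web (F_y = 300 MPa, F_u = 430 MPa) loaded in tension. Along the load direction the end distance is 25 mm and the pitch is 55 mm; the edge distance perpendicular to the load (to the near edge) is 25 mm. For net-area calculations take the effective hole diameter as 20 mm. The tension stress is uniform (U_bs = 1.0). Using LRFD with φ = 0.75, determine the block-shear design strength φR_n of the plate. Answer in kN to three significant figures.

Shear plane L_v = 25 + 3·55 = 190 mm; A_gv = 190 × 12 = 2280 mm².
A_nv = (190 − 3.5·20) × 12 = 1440 mm².
A_nt = (25 − 0.5·20) × 12 = 180 mm².
0.6 F_u A_nv = 371.5 kN; 0.6 F_y A_gv = 410.4 kN → shear rupture governs the shear term.
R_n = 371.5 + 1.0 × 430 × 180 / 1000 = 448.9 kN.
Design strength φR_n = 0.75 × 448.9 = 337 kN.

337 kN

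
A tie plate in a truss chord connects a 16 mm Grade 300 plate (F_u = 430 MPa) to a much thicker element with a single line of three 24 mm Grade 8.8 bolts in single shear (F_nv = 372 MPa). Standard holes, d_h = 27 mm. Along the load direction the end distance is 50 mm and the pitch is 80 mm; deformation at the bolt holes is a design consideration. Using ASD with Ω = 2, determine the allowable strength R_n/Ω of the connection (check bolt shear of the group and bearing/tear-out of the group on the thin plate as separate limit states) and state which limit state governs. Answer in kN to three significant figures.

Bolt shear: A_b = π·24²/4 = 452.4 mm²; R_n = 372 × 452.4 × 3 × 1 / 1000 = 504.9 kN → 504.9 / 2 = 252 kN.
Bearing (1.2 l_c t F_u ≤ 2.4 d t F_u): upper limit = 2.4·24·16·430 / 1000 = 396.3 kN.
  Edge l_c = 50 − 27/2 = 36.5 → r_n = 301.3 kN; interior l_c = 80 − 27 = 53 → r_n = 396.3 kN.
  R_n,bearing = 1·301.3 + 2·396.3 = 1094 kN → 1094 / 2 = 547 kN.
Bolt shear governs: 252 kN.

252 kN (bolt shear governs)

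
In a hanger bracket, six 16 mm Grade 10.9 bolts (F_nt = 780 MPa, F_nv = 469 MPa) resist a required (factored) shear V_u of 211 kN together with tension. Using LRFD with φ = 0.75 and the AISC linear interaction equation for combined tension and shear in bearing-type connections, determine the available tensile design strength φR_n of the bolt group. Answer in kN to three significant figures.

A_b = π·16²/4 = 201.1 mm²; f_rv = 211 × 1000 / (6 × 201.1) = 174.9 MPa.
F'_nt = 1.3 F_nt − (F_nt / φF_nv) f_rv = 1.3·780 − (780/(0.75·469))·174.9 = 626.2 MPa, capped at F_nt → F'_nt = 626.2 MPa.
R_n = F'_nt · A_b · n = 626.2 × 201.1 × 6 / 1000 = 755.4 kN.
Design strength φR_n = 0.75 × 755.4 = 567 kN.

567 kN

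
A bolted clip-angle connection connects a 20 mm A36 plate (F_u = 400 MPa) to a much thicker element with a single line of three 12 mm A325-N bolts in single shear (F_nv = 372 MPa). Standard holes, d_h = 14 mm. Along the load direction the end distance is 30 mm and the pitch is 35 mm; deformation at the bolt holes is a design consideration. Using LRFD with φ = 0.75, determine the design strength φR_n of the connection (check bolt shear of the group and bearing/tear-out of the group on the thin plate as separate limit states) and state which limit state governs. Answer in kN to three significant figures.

Bolt shear: A_b = π·12²/4 = 113.1 mm²; R_n = 372 × 113.1 × 3 × 1 / 1000 = 126.2 kN → 0.75 × 126.2 = 94.7 kN.
Bearing (1.2 l_c t F_u ≤ 2.4 d t F_u): upper limit = 2.4·12·20·400 / 1000 = 230.4 kN.
  Edge l_c = 30 − 14/2 = 23 → r_n = 220.8 kN; interior l_c = 35 − 14 = 21 → r_n = 201.6 kN.
  R_n,bearing = 1·220.8 + 2·201.6 = 624 kN → 0.75 × 624 = 468 kN.
Bolt shear governs: 94.7 kN.

94.7 kN (bolt shear governs)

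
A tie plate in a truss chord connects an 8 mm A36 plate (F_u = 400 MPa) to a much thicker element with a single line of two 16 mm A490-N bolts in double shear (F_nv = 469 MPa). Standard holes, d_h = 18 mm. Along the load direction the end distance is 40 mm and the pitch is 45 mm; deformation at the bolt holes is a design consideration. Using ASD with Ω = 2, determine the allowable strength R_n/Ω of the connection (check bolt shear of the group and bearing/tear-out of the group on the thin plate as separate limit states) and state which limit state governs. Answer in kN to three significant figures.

Bolt shear: A_b = π·16²/4 = 201.1 mm²; R_n = 469 × 201.1 × 2 × 2 / 1000 = 377.2 kN → 377.2 / 2 = 189 kN.
Bearing (1.2 l_c t F_u ≤ 2.4 d t F_u): upper limit = 2.4·16·8·400 / 1000 = 122.9 kN.
  Edge l_c = 40 − 18/2 = 31 → r_n = 119 kN; interior l_c = 45 − 18 = 27 → r_n = 103.7 kN.
  R_n,bearing = 1·119 + 1·103.7 = 222.7 kN → 222.7 / 2 = 111 kN.
Bearing governs: 111 kN.

111 kN (bearing governs)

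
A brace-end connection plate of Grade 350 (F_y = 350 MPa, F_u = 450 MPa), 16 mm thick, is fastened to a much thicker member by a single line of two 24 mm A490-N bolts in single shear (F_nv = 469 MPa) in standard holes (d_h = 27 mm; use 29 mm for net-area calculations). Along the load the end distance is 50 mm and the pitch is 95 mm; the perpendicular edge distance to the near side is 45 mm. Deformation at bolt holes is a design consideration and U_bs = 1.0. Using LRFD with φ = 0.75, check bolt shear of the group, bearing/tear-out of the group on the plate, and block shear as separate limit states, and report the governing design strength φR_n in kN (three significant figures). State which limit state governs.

Bolt shear: A_b = π·24²/4 = 452.4 mm²; R_n = 469 × 452.4 × 2 × 1 / 1000 = 424.3 kN → 0.75 × 424.3 = 318 kN.
Bearing: edge l_c = 36.5, r_n = 315.4 kN; interior l_c = 68, r_n = 414.7 kN; R_n = 315.4 + 1·414.7 = 730.1 kN → 548 kN.
Block shear: A_gv = 2320, A_nv = 1624, A_nt = 488 mm²; R_n = min(0.6F_uA_nv, 0.6F_yA_gv) + U_bs·F_u·A_nt = 658.1 kN → 494 kN.
Bolt shear governs: 318 kN.

318 kN (bolt shear governs)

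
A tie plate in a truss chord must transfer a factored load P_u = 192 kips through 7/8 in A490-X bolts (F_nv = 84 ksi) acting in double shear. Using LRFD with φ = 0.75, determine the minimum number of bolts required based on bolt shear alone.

3 bolts

A_b = π·0.875²/4 = 0.6013 in².
Per-bolt design strength φR_n = 0.75 × 84 × 0.6013 × 2 = 75.77 kips.
n ≥ 192 / 75.77 = 2.534 → use 3 bolts.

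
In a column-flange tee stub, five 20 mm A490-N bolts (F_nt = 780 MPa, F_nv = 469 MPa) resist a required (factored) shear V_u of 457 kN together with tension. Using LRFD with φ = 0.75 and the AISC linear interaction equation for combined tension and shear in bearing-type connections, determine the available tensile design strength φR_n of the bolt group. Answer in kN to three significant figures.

A_b = π·20²/4 = 314.2 mm²; f_rv = 457 × 1000 / (5 × 314.2) = 290.9 MPa.
F'_nt = 1.3 F_nt − (F_nt / φF_nv) f_rv = 1.3·780 − (780/(0.75·469))·290.9 = 368.9 MPa, capped at F_nt → F'_nt = 368.9 MPa.
R_n = F'_nt · A_b · n = 368.9 × 314.2 × 5 / 1000 = 579.4 kN.
Design strength φR_n = 0.75 × 579.4 = 435 kN.

435 kN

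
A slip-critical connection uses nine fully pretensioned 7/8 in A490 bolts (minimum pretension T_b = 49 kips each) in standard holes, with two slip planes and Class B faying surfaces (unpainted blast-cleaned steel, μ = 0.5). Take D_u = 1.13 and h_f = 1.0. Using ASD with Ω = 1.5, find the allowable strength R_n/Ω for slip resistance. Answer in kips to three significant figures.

R_n = μ · D_u · h_f · T_b · n_s · n_b = 0.5 × 1.13 × 1.0 × 49 × 2 × 9 = 498.3 kips.
Allowable strength R_n/Ω = 498.3 / 1.5 = 332 kips.

332 kips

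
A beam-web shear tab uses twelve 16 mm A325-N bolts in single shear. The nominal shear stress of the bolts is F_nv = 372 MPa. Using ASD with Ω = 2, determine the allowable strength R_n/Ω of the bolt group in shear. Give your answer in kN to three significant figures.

449 kN

A_b = π × 16² / 4 = 201.1 mm².
R_n = F_nv · A_b · n · n_s = 372 × 201.1 × 12 × 1 / 1000 = 897.5 kN.
Allowable strength R_n/Ω = 897.5 / 2 = 449 kN.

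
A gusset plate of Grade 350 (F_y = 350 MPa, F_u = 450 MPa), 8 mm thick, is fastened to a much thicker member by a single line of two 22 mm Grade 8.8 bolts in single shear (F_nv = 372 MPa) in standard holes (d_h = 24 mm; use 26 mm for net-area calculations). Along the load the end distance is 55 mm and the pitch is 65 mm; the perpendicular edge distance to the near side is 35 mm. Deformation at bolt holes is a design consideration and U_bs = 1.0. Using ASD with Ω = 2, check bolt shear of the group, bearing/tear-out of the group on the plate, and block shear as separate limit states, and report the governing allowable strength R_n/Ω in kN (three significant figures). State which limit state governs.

127 kN (block shear governs)

Bolt shear: A_b = π·22²/4 = 380.1 mm²; R_n = 372 × 380.1 × 2 × 1 / 1000 = 282.8 kN → 282.8 / 2 = 141 kN.
Bearing: edge l_c = 43, r_n = 185.8 kN; interior l_c = 41, r_n = 177.1 kN; R_n = 185.8 + 1·177.1 = 362.9 kN → 181 kN.
Block shear: A_gv = 960, A_nv = 648, A_nt = 176 mm²; R_n = min(0.6F_uA_nv, 0.6F_yA_gv) + U_bs·F_u·A_nt = 254.2 kN → 127 kN.
Block shear governs: 127 kN.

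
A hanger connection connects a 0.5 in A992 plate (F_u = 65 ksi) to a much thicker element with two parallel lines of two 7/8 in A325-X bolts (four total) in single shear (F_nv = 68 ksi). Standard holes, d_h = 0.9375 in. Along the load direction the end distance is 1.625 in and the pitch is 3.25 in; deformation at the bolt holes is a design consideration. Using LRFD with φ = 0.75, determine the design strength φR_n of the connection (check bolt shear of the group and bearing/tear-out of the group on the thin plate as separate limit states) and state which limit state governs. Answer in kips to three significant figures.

Bolt shear: A_b = π·0.875²/4 = 0.6013 in²; R_n = 68 × 0.6013 × 4 × 1 = 163.6 kips → 0.75 × 163.6 = 123 kips.
Bearing (1.2 l_c t F_u ≤ 2.4 d t F_u): upper limit = 2.4·0.875·0.5·65 = 68.25 kips.
  Edge l_c = 1.625 − 0.9375/2 = 1.156 → r_n = 45.09 kips; interior l_c = 3.25 − 0.9375 = 2.312 → r_n = 68.25 kips.
  R_n,bearing = 2·45.09 + 2·68.25 = 226.7 kips → 0.75 × 226.7 = 170 kips.
Bolt shear governs: 123 kips.

123 kips (bolt shear governs)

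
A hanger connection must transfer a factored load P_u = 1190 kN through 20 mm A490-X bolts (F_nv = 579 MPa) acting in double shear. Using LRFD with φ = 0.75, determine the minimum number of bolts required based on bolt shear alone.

A_b = π·20²/4 = 314.2 mm².
Per-bolt design strength φR_n = 0.75 × 579 × 314.2 × 2 / 1000 = 272.8 kN.
n ≥ 1190 / 272.8 = 4.361 → use 5 bolts.

5 bolts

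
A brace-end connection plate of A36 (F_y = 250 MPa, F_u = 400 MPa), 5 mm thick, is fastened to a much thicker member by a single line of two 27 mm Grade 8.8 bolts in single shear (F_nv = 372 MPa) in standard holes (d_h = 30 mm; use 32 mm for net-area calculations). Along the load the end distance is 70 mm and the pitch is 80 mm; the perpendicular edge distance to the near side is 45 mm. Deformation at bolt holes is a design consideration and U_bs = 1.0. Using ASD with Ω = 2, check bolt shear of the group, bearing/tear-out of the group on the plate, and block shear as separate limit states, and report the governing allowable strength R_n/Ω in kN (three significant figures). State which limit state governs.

Bolt shear: A_b = π·27²/4 = 572.6 mm²; R_n = 372 × 572.6 × 2 × 1 / 1000 = 426 kN → 426 / 2 = 213 kN.
Bearing: edge l_c = 55, r_n = 129.6 kN; interior l_c = 50, r_n = 120 kN; R_n = 129.6 + 1·120 = 249.6 kN → 125 kN.
Block shear: A_gv = 750, A_nv = 510, A_nt = 145 mm²; R_n = min(0.6F_uA_nv, 0.6F_yA_gv) + U_bs·F_u·A_nt = 170.5 kN → 85.2 kN.
Block shear governs: 85.2 kN.

85.2 kN (block shear governs)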